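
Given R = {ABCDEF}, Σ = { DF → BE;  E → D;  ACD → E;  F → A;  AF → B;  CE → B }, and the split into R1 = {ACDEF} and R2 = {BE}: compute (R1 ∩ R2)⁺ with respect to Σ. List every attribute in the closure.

DE

R1 ∩ R2 = {E}.
E → D applies, adding D
Closure: {DE}.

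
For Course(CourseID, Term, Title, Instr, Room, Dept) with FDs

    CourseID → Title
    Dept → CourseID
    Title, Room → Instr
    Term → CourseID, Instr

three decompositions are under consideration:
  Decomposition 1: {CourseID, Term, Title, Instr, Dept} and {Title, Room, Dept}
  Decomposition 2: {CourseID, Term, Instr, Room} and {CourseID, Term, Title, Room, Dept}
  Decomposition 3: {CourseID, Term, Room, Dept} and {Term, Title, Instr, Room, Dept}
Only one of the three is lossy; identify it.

Decomposition 1: common = {Title, Dept}, closure = {CourseID, Title, Dept} → lossy.
Decomposition 2: common = {CourseID, Term, Room}, closure = {CourseID, Term, Title, Instr, Room} → lossless.
Decomposition 3: common = {Term, Room, Dept}, closure = {CourseID, Term, Title, Instr, Room, Dept} → lossless.

Decomposition 1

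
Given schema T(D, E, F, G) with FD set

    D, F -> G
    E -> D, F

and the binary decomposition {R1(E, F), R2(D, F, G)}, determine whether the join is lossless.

Common attributes: R1 ∩ R2 = {F}.
No dependency enlarges {F}, so (F)⁺ = {F}.
The closure contains neither all of R1 = {E, F} nor all of R2 = {D, F, G}, so the common attributes are not a superkey of either fragment. The join is lossy.

No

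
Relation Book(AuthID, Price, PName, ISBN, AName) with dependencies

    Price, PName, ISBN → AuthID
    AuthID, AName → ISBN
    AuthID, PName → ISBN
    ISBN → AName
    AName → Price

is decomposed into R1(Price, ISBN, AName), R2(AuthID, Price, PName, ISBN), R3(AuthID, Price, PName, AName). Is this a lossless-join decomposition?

Yes

Chase test. Columns are AuthID, Price, PName, ISBN, AName; row i has aⱼ where attribute j ∈ Ri, else bᵢⱼ.
Initial tableau (one row per fragment):
  row 1: b11 a2 b13 a4 a5
  row 2: a1 a2 a3 a4 b25
  row 3: a1 a2 a3 b34 a5
Rows 2 and 3 agree on AuthID, PName; apply AuthID, PName→ISBN and equate their ISBN entries.
Rows 1 and 2 agree on ISBN; apply ISBN→AName and equate their AName entries.
Row 2 is now all distinguished symbols — the join is lossless.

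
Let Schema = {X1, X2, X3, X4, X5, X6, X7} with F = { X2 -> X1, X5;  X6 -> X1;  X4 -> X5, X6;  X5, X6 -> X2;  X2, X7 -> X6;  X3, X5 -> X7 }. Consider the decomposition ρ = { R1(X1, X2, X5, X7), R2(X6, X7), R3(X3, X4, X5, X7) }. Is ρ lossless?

Chase test. Columns are X1, X2, X3, X4, X5, X6, X7; row i has aⱼ where attribute j ∈ Ri, else bᵢⱼ.
Initial tableau (one row per fragment):
  row 1: a1 a2 b13 b14 a5 b16 a7
  row 2: b21 b22 b23 b24 b25 a6 a7
  row 3: b31 b32 a3 a4 a5 b36 a7
No row becomes fully distinguished — the join is lossy.

No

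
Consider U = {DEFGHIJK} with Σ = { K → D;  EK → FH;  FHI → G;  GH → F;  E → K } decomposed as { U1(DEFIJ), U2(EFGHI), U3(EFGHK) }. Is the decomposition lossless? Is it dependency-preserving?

Lossless test (chase): Rows 1 and 2 agree on E; apply E→K and equate their K entries. Rows 1 and 3 agree on E; apply E→K and equate their K entries. Rows 1 and 2 agree on K; apply K→D and equate their D entries. Rows 1 and 3 agree on K; apply K→D and equate their D entries. Rows 1 and 2 agree on EK; apply EK→FH and equate their FH entries. Rows 1 and 2 agree on FHI; apply FHI→G and equate their G entries. Row 1 is now all distinguished symbols — the join is lossless.
Dependency preservation: the restricted closure of {K} across the fragments never reaches {D}, so K → D cannot be enforced without a join — not preserved.

lossless but not dependency-preserving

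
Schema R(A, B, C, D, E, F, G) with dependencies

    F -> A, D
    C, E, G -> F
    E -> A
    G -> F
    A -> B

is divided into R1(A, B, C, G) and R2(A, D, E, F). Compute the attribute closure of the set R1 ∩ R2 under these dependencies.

A, B

R1 ∩ R2 = {A}.
A → B applies, adding B
Closure: {A, B}.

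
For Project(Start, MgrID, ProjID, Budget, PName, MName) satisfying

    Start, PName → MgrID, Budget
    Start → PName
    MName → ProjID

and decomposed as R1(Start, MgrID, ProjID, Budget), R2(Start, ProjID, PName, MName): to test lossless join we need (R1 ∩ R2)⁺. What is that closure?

R1 ∩ R2 = {Start, ProjID}.
Start → PName applies, adding PName
Start, PName → MgrID, Budget applies, adding MgrID, Budget
Closure: {Start, MgrID, ProjID, Budget, PName}.

Start, MgrID, ProjID, Budget, PName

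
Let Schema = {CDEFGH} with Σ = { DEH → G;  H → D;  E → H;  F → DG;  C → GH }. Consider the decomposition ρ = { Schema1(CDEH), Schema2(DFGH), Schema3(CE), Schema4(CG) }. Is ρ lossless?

Chase test. Columns are CDEFGH; row i has aⱼ where attribute j ∈ Schemai, else bᵢⱼ.
Initial tableau (one row per fragment):
  row 1: a1 a2 a3 b14 b15 a6
  row 2: b21 a2 b23 a4 a5 a6
  row 3: a1 b32 a3 b34 b35 b36
  row 4: a1 b42 b43 b44 a5 b46
Rows 1 and 3 agree on E; apply E→H and equate their H entries.
Rows 1 and 3 agree on C; apply C→GH and equate their GH entries.
Rows 1 and 4 agree on C; apply C→GH and equate their GH entries.
Rows 1 and 3 agree on H; apply H→D and equate their D entries.
Rows 1 and 4 agree on H; apply H→D and equate their D entries.
No row becomes fully distinguished — the join is lossy.

No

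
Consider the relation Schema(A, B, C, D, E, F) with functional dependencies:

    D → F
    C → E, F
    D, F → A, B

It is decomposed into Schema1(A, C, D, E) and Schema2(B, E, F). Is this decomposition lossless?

Common attributes: Schema1 ∩ Schema2 = {E}.
No dependency enlarges {E}, so (E)⁺ = {E}.
The closure contains neither all of Schema1 = {A, C, D, E} nor all of Schema2 = {B, E, F}, so the common attributes are not a superkey of either fragment. The join is lossy.

No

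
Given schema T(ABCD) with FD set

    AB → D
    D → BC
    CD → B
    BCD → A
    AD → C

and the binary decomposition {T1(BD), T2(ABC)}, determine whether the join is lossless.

No

Common attributes: T1 ∩ T2 = {B}.
No dependency enlarges {B}, so (B)⁺ = {B}.
The closure contains neither all of T1 = {BD} nor all of T2 = {ABC}, so the common attributes are not a superkey of either fragment. The join is lossy.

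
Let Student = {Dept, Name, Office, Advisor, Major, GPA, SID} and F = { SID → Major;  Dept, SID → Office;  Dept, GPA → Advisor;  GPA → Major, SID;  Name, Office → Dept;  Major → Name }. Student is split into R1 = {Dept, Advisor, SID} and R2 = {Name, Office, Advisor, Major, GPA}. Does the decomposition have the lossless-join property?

No

Common attributes: R1 ∩ R2 = {Advisor}.
No dependency enlarges {Advisor}, so (Advisor)⁺ = {Advisor}.
The closure contains neither all of R1 = {Dept, Advisor, SID} nor all of R2 = {Name, Office, Advisor, Major, GPA}, so the common attributes are not a superkey of either fragment. The join is lossy.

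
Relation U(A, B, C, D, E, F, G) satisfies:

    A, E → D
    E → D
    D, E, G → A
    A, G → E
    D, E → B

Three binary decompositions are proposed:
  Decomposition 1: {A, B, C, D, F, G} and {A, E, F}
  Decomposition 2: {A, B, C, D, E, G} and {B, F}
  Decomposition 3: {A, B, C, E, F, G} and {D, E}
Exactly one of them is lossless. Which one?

Decomposition 3

Decomposition 1: common = {A, F}, closure = {A, F} → lossy.
Decomposition 2: common = {B}, closure = {B} → lossy.
Decomposition 3: common = {E}, closure = {B, D, E} → lossless.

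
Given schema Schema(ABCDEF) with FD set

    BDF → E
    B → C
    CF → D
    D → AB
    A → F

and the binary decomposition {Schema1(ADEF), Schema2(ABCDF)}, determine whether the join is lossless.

Common attributes: Schema1 ∩ Schema2 = {ADF}.
Closure of {ADF}: D → AB applies, adding B; BDF → E applies, adding E; B → C applies, adding C. So (ADF)⁺ = {ABCDEF}.
This closure contains every attribute of Schema1, so Schema1 ∩ Schema2 → Schema1. The join is lossless.

Yes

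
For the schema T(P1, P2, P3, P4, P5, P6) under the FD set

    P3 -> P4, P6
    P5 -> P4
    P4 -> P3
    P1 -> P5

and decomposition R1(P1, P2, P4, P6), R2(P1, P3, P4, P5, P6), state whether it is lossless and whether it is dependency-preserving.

lossless and dependency-preserving

Lossless test: (P1, P4, P6)⁺ = {P1, P3, P4, P5, P6}, which contains all of one fragment — lossless.
Dependency preservation: every FD's attributes lie within a single fragment, so each can be enforced locally — preserved.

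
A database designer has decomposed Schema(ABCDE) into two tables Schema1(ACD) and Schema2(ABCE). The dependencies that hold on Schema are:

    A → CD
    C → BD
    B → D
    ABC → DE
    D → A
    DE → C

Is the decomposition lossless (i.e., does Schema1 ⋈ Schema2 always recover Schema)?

Yes

Common attributes: Schema1 ∩ Schema2 = {AC}.
Closure of {AC}: A → CD applies, adding D; C → BD applies, adding B; ABC → DE applies, adding E. So (AC)⁺ = {ABCDE}.
This closure contains every attribute of Schema1, so Schema1 ∩ Schema2 → Schema1. The join is lossless.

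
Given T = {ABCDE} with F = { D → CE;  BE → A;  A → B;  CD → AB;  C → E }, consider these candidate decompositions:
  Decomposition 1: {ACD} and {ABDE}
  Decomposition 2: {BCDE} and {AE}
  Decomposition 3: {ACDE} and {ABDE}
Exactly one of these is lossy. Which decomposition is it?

Decomposition 1: common = {AD}, closure = {ABCDE} → lossless.
Decomposition 2: common = {E}, closure = {E} → lossy.
Decomposition 3: common = {ADE}, closure = {ABCDE} → lossless.

Decomposition 2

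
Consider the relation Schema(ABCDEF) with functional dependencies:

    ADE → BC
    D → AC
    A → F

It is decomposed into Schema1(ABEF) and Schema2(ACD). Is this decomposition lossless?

No

Common attributes: Schema1 ∩ Schema2 = {A}.
Closure of {A}: A → F applies, adding F. So (A)⁺ = {AF}.
The closure contains neither all of Schema1 = {ABEF} nor all of Schema2 = {ACD}, so the common attributes are not a superkey of either fragment. The join is lossy.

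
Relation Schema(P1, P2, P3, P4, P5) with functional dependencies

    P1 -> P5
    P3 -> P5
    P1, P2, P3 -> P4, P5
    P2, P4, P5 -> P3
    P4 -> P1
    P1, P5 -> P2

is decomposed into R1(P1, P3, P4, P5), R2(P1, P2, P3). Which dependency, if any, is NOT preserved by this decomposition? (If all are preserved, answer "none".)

P1 → P5 lies within R1.
P3 → P5 lies within R1.
P1, P2, P3 → P4, P5: restricted closure across fragments reaches P4, P5.
P2, P4, P5 → P3: restricted closure across fragments reaches P3.
P4 → P1 lies within R1.
P1, P5 → P2: restricted closure across fragments reaches P2.
Every dependency is enforceable on the fragments, so the decomposition is dependency-preserving.

none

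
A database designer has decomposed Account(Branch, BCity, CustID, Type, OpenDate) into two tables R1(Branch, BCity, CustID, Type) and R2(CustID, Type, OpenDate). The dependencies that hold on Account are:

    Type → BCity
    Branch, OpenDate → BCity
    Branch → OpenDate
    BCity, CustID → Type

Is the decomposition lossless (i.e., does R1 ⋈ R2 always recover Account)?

Common attributes: R1 ∩ R2 = {CustID, Type}.
Closure of {CustID, Type}: Type → BCity applies, adding BCity. So (CustID, Type)⁺ = {BCity, CustID, Type}.
The closure contains neither all of R1 = {Branch, BCity, CustID, Type} nor all of R2 = {CustID, Type, OpenDate}, so the common attributes are not a superkey of either fragment. The join is lossy.

No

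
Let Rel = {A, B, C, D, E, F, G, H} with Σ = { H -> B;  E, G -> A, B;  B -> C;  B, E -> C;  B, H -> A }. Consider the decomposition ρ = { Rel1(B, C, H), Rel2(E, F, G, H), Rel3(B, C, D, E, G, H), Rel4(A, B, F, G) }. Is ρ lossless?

No

Chase test. Columns are A, B, C, D, E, F, G, H; row i has aⱼ where attribute j ∈ Reli, else bᵢⱼ.
Initial tableau (one row per fragment):
  row 1: b11 a2 a3 b14 b15 b16 b17 a8
  row 2: b21 b22 b23 b24 a5 a6 a7 a8
  row 3: b31 a2 a3 a4 a5 b36 a7 a8
  row 4: a1 a2 b43 b44 b45 a6 a7 b48
Rows 1 and 2 agree on H; apply H→B and equate their B entries.
Rows 2 and 3 agree on E, G; apply E, G→A, B and equate their A, B entries.
Rows 1 and 2 agree on B; apply B→C and equate their C entries.
Rows 1 and 4 agree on B; apply B→C and equate their C entries.
Rows 1 and 2 agree on B, H; apply B, H→A and equate their A entries.
No row becomes fully distinguished — the join is lossy.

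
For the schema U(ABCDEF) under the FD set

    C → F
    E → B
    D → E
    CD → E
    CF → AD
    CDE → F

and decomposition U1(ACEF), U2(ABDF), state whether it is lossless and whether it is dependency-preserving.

Lossless test: (AF)⁺ = {AF}, which is a superkey of neither fragment — lossy.
Dependency preservation: the restricted closure of {E} across the fragments never reaches {B}, so E → B cannot be enforced without a join — not preserved.

lossy and not dependency-preserving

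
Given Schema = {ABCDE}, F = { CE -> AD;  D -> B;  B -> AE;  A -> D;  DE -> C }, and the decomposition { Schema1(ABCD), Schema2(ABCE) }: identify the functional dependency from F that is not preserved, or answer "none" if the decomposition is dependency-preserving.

none

CE → AD: restricted closure across fragments reaches AD.
D → B lies within Schema1.
B → AE lies within Schema2.
A → D lies within Schema1.
DE → C: restricted closure across fragments reaches C.
Every dependency is enforceable on the fragments, so the decomposition is dependency-preserving.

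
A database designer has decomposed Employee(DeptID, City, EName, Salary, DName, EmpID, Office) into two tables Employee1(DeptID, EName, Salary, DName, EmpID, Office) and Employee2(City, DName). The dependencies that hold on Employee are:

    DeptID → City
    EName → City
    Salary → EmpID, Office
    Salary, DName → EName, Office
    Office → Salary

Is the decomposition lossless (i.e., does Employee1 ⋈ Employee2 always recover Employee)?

No

Common attributes: Employee1 ∩ Employee2 = {DName}.
No dependency enlarges {DName}, so (DName)⁺ = {DName}.
The closure contains neither all of Employee1 = {DeptID, EName, Salary, DName, EmpID, Office} nor all of Employee2 = {City, DName}, so the common attributes are not a superkey of either fragment. The join is lossy.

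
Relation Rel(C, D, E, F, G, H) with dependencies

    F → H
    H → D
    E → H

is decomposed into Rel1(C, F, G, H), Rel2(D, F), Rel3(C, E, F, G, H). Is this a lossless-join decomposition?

Yes

Chase test. Columns are C, D, E, F, G, H; row i has aⱼ where attribute j ∈ Reli, else bᵢⱼ.
Initial tableau (one row per fragment):
  row 1: a1 b12 b13 a4 a5 a6
  row 2: b21 a2 b23 a4 b25 b26
  row 3: a1 b32 a3 a4 a5 a6
Rows 1 and 2 agree on F; apply F→H and equate their H entries.
Rows 1 and 2 agree on H; apply H→D and equate their D entries.
Rows 1 and 3 agree on H; apply H→D and equate their D entries.
Row 3 is now all distinguished symbols — the join is lossless.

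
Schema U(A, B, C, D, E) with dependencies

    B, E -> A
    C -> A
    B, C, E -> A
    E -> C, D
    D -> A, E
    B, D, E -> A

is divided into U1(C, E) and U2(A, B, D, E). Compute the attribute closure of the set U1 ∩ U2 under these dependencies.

U1 ∩ U2 = {E}.
E → C, D applies, adding C, D
D → A, E applies, adding A
Closure: {A, C, D, E}.

A, C, D, E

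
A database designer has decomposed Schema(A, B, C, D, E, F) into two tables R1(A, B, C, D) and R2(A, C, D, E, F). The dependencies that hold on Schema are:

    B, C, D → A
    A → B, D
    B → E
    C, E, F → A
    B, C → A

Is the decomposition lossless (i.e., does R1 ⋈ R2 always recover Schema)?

Common attributes: R1 ∩ R2 = {A, C, D}.
Closure of {A, C, D}: A → B, D applies, adding B; B → E applies, adding E. So (A, C, D)⁺ = {A, B, C, D, E}.
This closure contains every attribute of R1, so R1 ∩ R2 → R1. The join is lossless.

Yes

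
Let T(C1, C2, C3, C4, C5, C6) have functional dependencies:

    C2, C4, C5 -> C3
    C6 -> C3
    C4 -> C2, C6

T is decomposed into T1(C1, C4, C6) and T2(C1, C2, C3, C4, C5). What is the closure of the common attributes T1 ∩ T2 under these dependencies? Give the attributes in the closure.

T1 ∩ T2 = {C1, C4}.
C4 → C2, C6 applies, adding C2, C6
C6 → C3 applies, adding C3
Closure: {C1, C2, C3, C4, C6}.

C1, C2, C3, C4, C6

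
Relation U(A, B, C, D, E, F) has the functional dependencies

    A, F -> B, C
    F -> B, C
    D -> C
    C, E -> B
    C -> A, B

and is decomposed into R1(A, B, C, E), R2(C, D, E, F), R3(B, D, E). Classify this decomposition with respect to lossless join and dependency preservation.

Lossless test (chase): Rows 2 and 3 agree on D; apply D→C and equate their C entries. Rows 1 and 2 agree on C, E; apply C, E→B and equate their B entries. Rows 1 and 2 agree on C; apply C→A, B and equate their A, B entries. Rows 1 and 3 agree on C; apply C→A, B and equate their A, B entries. Row 2 is now all distinguished symbols — the join is lossless.
Dependency preservation: A, F → B, C; F → B, C are not contained in any single fragment, but the restricted closure of each left-hand side across the fragments still reaches the right-hand side; the remaining FDs each lie inside some fragment. All dependencies are preserved.

lossless and dependency-preserving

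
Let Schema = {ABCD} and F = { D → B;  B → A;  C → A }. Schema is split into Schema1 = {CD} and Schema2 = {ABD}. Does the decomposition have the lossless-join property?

Yes

Common attributes: Schema1 ∩ Schema2 = {D}.
Closure of {D}: D → B applies, adding B; B → A applies, adding A. So (D)⁺ = {ABD}.
This closure contains every attribute of Schema2, so Schema1 ∩ Schema2 → Schema2. The join is lossless.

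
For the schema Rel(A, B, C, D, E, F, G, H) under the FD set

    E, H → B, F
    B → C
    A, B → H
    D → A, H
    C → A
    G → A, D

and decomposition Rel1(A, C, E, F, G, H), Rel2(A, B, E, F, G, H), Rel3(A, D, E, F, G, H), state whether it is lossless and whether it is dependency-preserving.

lossless but not dependency-preserving

Lossless test (chase): Rows 1 and 2 agree on E, H; apply E, H→B, F and equate their B, F entries. Rows 1 and 3 agree on E, H; apply E, H→B, F and equate their B, F entries. Rows 1 and 2 agree on B; apply B→C and equate their C entries. Rows 1 and 3 agree on B; apply B→C and equate their C entries. Rows 1 and 2 agree on G; apply G→A, D and equate their A, D entries. Rows 1 and 3 agree on G; apply G→A, D and equate their A, D entries. Row 1 is now all distinguished symbols — the join is lossless.
Dependency preservation: the restricted closure of {B} across the fragments never reaches {C}, so B → C cannot be enforced without a join — not preserved.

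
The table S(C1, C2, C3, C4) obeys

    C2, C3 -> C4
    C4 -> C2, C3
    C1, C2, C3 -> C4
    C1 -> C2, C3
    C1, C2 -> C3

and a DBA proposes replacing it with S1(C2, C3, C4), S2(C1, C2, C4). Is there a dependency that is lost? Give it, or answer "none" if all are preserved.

C2, C3 → C4 lies within S1.
C4 → C2, C3 lies within S1.
C1, C2, C3 → C4: restricted closure across fragments reaches C4.
C1 → C2, C3: restricted closure across fragments reaches C2, C3.
C1, C2 → C3: restricted closure across fragments reaches C3.
Every dependency is enforceable on the fragments, so the decomposition is dependency-preserving.

none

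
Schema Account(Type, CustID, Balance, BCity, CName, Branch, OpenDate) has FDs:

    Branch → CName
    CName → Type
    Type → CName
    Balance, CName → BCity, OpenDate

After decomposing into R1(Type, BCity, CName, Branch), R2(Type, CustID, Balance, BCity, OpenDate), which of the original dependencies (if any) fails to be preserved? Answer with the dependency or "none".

Branch → CName lies within R1.
CName → Type lies within R1.
Type → CName lies within R1.
Balance, CName → BCity, OpenDate: restricted closure across fragments reaches BCity, OpenDate.
Every dependency is enforceable on the fragments, so the decomposition is dependency-preserving.

none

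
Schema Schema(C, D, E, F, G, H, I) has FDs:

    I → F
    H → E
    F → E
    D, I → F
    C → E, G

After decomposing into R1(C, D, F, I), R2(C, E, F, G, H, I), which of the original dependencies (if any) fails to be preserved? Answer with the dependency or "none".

none

I → F lies within R1.
H → E lies within R2.
F → E lies within R2.
D, I → F lies within R1.
C → E, G lies within R2.
Every dependency is enforceable on the fragments, so the decomposition is dependency-preserving.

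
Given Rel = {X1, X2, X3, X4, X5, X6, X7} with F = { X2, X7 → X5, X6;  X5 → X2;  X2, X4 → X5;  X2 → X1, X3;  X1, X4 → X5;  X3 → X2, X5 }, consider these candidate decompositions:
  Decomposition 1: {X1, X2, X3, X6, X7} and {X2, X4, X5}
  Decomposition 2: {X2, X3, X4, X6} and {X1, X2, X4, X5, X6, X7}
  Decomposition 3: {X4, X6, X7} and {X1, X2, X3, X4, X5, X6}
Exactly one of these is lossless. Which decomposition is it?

Decomposition 2

Decomposition 1: common = {X2}, closure = {X1, X2, X3, X5} → lossy.
Decomposition 2: common = {X2, X4, X6}, closure = {X1, X2, X3, X4, X5, X6} → lossless.
Decomposition 3: common = {X4, X6}, closure = {X4, X6} → lossy.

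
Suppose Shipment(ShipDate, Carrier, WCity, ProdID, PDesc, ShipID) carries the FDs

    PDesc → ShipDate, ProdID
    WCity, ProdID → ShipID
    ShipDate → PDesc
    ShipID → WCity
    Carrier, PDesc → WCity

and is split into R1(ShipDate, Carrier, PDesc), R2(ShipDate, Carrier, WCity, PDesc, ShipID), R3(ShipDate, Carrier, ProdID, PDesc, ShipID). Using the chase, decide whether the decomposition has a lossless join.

Yes

Chase test. Columns are ShipDate, Carrier, WCity, ProdID, PDesc, ShipID; row i has aⱼ where attribute j ∈ Ri, else bᵢⱼ.
Initial tableau (one row per fragment):
  row 1: a1 a2 b13 b14 a5 b16
  row 2: a1 a2 a3 b24 a5 a6
  row 3: a1 a2 b33 a4 a5 a6
Rows 1 and 2 agree on PDesc; apply PDesc→ShipDate, ProdID and equate their ShipDate, ProdID entries.
Rows 1 and 3 agree on PDesc; apply PDesc→ShipDate, ProdID and equate their ShipDate, ProdID entries.
Rows 2 and 3 agree on ShipID; apply ShipID→WCity and equate their WCity entries.
Rows 1 and 2 agree on Carrier, PDesc; apply Carrier, PDesc→WCity and equate their WCity entries.
Rows 1 and 2 agree on WCity, ProdID; apply WCity, ProdID→ShipID and equate their ShipID entries.
Row 1 is now all distinguished symbols — the join is lossless.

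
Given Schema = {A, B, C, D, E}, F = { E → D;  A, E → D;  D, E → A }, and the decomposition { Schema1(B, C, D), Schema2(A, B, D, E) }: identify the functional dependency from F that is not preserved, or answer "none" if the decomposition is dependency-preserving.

E → D lies within Schema2.
A, E → D lies within Schema2.
D, E → A lies within Schema2.
Every dependency is enforceable on the fragments, so the decomposition is dependency-preserving.

none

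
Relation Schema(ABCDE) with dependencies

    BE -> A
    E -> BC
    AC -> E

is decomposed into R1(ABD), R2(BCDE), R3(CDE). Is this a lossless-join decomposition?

No

Chase test. Columns are ABCDE; row i has aⱼ where attribute j ∈ Ri, else bᵢⱼ.
Initial tableau (one row per fragment):
  row 1: a1 a2 b13 a4 b15
  row 2: b21 a2 a3 a4 a5
  row 3: b31 b32 a3 a4 a5
Rows 2 and 3 agree on E; apply E→BC and equate their BC entries.
Rows 2 and 3 agree on BE; apply BE→A and equate their A entries.
No row becomes fully distinguished — the join is lossy.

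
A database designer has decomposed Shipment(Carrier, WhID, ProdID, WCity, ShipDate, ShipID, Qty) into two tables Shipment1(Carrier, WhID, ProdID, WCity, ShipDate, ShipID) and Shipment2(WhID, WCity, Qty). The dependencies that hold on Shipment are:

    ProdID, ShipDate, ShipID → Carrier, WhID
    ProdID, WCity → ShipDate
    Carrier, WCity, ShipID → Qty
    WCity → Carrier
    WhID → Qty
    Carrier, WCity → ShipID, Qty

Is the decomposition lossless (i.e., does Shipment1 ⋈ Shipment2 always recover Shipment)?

Common attributes: Shipment1 ∩ Shipment2 = {WhID, WCity}.
Closure of {WhID, WCity}: WCity → Carrier applies, adding Carrier; WhID → Qty applies, adding Qty; Carrier, WCity → ShipID, Qty applies, adding ShipID. So (WhID, WCity)⁺ = {Carrier, WhID, WCity, ShipID, Qty}.
This closure contains every attribute of Shipment2, so Shipment1 ∩ Shipment2 → Shipment2. The join is lossless.

Yes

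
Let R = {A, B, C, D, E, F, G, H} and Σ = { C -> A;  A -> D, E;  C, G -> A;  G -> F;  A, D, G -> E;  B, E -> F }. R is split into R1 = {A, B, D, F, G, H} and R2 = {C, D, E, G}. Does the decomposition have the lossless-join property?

Common attributes: R1 ∩ R2 = {D, G}.
Closure of {D, G}: G → F applies, adding F. So (D, G)⁺ = {D, F, G}.
The closure contains neither all of R1 = {A, B, D, F, G, H} nor all of R2 = {C, D, E, G}, so the common attributes are not a superkey of either fragment. The join is lossy.

No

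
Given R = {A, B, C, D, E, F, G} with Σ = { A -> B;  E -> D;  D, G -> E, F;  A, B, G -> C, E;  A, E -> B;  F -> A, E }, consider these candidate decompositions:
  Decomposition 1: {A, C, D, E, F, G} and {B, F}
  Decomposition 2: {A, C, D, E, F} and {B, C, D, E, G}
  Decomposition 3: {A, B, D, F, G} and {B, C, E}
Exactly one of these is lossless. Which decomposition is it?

Decomposition 1: common = {F}, closure = {A, B, D, E, F} → lossless.
Decomposition 2: common = {C, D, E}, closure = {C, D, E} → lossy.
Decomposition 3: common = {B}, closure = {B} → lossy.

Decomposition 1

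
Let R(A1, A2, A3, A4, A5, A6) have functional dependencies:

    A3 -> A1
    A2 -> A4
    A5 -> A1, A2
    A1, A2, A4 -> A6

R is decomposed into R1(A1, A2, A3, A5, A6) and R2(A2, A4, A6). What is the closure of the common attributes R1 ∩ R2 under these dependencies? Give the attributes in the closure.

A2, A4, A6

R1 ∩ R2 = {A2, A6}.
A2 → A4 applies, adding A4
Closure: {A2, A4, A6}.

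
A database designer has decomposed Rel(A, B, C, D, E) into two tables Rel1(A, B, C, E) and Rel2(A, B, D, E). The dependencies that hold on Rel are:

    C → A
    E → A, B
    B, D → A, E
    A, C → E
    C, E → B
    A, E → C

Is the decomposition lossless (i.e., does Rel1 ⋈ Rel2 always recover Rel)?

Common attributes: Rel1 ∩ Rel2 = {A, B, E}.
Closure of {A, B, E}: A, E → C applies, adding C. So (A, B, E)⁺ = {A, B, C, E}.
This closure contains every attribute of Rel1, so Rel1 ∩ Rel2 → Rel1. The join is lossless.

Yes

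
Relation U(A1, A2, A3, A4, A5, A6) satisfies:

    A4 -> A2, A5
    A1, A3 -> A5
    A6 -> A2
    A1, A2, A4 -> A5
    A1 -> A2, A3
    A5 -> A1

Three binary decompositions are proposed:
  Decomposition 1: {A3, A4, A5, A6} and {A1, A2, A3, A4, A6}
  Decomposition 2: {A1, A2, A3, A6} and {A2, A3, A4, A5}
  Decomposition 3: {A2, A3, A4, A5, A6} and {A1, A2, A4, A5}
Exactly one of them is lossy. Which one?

Decomposition 1: common = {A3, A4, A6}, closure = {A1, A2, A3, A4, A5, A6} → lossless.
Decomposition 2: common = {A2, A3}, closure = {A2, A3} → lossy.
Decomposition 3: common = {A2, A4, A5}, closure = {A1, A2, A3, A4, A5} → lossless.

Decomposition 2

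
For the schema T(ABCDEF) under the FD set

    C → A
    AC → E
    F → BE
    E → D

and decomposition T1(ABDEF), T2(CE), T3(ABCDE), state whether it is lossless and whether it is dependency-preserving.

lossy but dependency-preserving

Lossless test (chase): Rows 2 and 3 agree on C; apply C→A and equate their A entries. Rows 1 and 2 agree on E; apply E→D and equate their D entries. No row becomes fully distinguished — the join is lossy.
Dependency preservation: every FD's attributes lie within a single fragment, so each can be enforced locally — preserved.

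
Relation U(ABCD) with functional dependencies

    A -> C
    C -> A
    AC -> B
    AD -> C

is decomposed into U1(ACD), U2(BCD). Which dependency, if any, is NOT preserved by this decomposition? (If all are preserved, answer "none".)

none

A → C lies within U1.
C → A lies within U1.
AC → B: restricted closure across fragments reaches B.
AD → C lies within U1.
Every dependency is enforceable on the fragments, so the decomposition is dependency-preserving.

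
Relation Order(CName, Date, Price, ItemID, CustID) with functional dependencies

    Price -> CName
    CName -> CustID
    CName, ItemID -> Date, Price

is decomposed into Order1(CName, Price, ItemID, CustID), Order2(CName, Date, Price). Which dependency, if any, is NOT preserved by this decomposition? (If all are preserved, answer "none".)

CName, ItemID -> Date, Price

Check CName, ItemID → Date, Price: no single fragment contains all of {CName, Date, Price, ItemID}, and the restricted closure of {CName, ItemID} across the fragments never reaches {Date, Price}.
Price → CName is preserved.
CName → CustID is preserved.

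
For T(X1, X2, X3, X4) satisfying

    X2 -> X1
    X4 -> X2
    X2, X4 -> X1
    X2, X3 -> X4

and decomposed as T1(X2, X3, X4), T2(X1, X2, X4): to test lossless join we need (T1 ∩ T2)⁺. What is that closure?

T1 ∩ T2 = {X2, X4}.
X2 → X1 applies, adding X1
Closure: {X1, X2, X4}.

X1, X2, X4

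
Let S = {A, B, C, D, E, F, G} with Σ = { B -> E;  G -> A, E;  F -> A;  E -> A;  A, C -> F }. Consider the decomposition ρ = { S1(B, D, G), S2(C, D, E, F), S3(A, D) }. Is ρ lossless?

No

Chase test. Columns are A, B, C, D, E, F, G; row i has aⱼ where attribute j ∈ Si, else bᵢⱼ.
Initial tableau (one row per fragment):
  row 1: b11 a2 b13 a4 b15 b16 a7
  row 2: b21 b22 a3 a4 a5 a6 b27
  row 3: a1 b32 b33 a4 b35 b36 b37
No row becomes fully distinguished — the join is lossy.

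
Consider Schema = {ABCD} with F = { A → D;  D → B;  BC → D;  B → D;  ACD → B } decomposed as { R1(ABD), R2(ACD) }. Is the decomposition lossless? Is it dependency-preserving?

lossless and dependency-preserving

Lossless test: (AD)⁺ = {ABD}, which contains all of one fragment — lossless.
Dependency preservation: BC → D; ACD → B are not contained in any single fragment, but the restricted closure of each left-hand side across the fragments still reaches the right-hand side; the remaining FDs each lie inside some fragment. All dependencies are preserved.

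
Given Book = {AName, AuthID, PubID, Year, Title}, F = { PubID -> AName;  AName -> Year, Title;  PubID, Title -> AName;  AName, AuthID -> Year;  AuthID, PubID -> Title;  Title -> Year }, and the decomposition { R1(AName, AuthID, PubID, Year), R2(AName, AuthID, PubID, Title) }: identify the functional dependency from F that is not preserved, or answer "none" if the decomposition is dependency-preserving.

Title -> Year

Check Title → Year: no single fragment contains all of {Year, Title}, and the restricted closure of {Title} across the fragments never reaches {Year}.
PubID → AName is preserved.
AName → Year, Title is preserved.
PubID, Title → AName is preserved.
AName, AuthID → Year is preserved.
AuthID, PubID → Title is preserved.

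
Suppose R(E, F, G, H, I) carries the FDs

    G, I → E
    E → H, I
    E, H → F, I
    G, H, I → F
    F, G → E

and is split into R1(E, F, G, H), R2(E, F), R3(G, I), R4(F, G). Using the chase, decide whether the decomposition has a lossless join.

Chase test. Columns are E, F, G, H, I; row i has aⱼ where attribute j ∈ Ri, else bᵢⱼ.
Initial tableau (one row per fragment):
  row 1: a1 a2 a3 a4 b15
  row 2: a1 a2 b23 b24 b25
  row 3: b31 b32 a3 b34 a5
  row 4: b41 a2 a3 b44 b45
Rows 1 and 2 agree on E; apply E→H, I and equate their H, I entries.
Rows 1 and 4 agree on F, G; apply F, G→E and equate their E entries.
Rows 1 and 4 agree on E; apply E→H, I and equate their H, I entries.
No row becomes fully distinguished — the join is lossy.

No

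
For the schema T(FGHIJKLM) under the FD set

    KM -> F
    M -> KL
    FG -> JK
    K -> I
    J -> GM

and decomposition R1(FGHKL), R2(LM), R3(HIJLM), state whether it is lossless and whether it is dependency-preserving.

lossy and not dependency-preserving

Lossless test (chase): Rows 2 and 3 agree on M; apply M→KL and equate their KL entries. Rows 2 and 3 agree on K; apply K→I and equate their I entries. Rows 2 and 3 agree on KM; apply KM→F and equate their F entries. No row becomes fully distinguished — the join is lossy.
Dependency preservation: the restricted closure of {KM} across the fragments never reaches {F}, so KM → F cannot be enforced without a join — not preserved.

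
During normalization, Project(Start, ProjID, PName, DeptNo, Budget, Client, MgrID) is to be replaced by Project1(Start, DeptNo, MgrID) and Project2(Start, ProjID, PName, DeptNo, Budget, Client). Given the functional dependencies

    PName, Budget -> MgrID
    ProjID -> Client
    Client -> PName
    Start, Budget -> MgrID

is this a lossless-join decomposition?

No

Common attributes: Project1 ∩ Project2 = {Start, DeptNo}.
No dependency enlarges {Start, DeptNo}, so (Start, DeptNo)⁺ = {Start, DeptNo}.
The closure contains neither all of Project1 = {Start, DeptNo, MgrID} nor all of Project2 = {Start, ProjID, PName, DeptNo, Budget, Client}, so the common attributes are not a superkey of either fragment. The join is lossy.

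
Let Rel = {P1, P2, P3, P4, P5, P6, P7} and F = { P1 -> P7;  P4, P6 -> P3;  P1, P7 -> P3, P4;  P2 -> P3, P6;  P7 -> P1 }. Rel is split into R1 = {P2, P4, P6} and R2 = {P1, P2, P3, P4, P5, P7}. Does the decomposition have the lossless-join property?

Yes

Common attributes: R1 ∩ R2 = {P2, P4}.
Closure of {P2, P4}: P2 → P3, P6 applies, adding P3, P6. So (P2, P4)⁺ = {P2, P3, P4, P6}.
This closure contains every attribute of R1, so R1 ∩ R2 → R1. The join is lossless.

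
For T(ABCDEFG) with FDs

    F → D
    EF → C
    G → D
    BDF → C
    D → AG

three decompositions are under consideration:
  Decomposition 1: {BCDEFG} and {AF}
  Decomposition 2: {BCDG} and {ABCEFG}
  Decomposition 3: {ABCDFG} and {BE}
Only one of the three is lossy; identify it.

Decomposition 1: common = {F}, closure = {ADFG} → lossless.
Decomposition 2: common = {BCG}, closure = {ABCDG} → lossless.
Decomposition 3: common = {B}, closure = {B} → lossy.

Decomposition 3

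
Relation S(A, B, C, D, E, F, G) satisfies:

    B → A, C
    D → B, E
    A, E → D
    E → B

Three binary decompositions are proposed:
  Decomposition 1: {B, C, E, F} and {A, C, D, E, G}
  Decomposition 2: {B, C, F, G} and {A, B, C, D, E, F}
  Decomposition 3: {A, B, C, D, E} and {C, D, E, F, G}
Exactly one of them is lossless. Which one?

Decomposition 3

Decomposition 1: common = {C, E}, closure = {A, B, C, D, E} → lossy.
Decomposition 2: common = {B, C, F}, closure = {A, B, C, F} → lossy.
Decomposition 3: common = {C, D, E}, closure = {A, B, C, D, E} → lossless.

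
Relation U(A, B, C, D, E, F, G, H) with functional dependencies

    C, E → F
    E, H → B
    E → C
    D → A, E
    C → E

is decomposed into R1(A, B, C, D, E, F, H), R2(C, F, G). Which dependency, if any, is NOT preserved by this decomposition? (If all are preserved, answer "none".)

C, E → F lies within R1.
E, H → B lies within R1.
E → C lies within R1.
D → A, E lies within R1.
C → E lies within R1.
Every dependency is enforceable on the fragments, so the decomposition is dependency-preserving.

none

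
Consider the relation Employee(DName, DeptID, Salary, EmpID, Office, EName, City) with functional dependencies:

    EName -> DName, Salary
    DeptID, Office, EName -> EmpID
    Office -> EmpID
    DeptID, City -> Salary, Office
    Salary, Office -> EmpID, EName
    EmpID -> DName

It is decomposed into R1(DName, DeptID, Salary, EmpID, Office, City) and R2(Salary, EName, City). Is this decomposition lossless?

No

Common attributes: R1 ∩ R2 = {Salary, City}.
No dependency enlarges {Salary, City}, so (Salary, City)⁺ = {Salary, City}.
The closure contains neither all of R1 = {DName, DeptID, Salary, EmpID, Office, City} nor all of R2 = {Salary, EName, City}, so the common attributes are not a superkey of either fragment. The join is lossy.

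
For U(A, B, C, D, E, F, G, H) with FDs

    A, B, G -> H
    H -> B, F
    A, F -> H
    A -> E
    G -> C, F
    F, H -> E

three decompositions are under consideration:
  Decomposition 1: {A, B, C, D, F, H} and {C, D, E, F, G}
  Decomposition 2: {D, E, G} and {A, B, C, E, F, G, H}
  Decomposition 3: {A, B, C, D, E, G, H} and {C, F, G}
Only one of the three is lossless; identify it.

Decomposition 3

Decomposition 1: common = {C, D, F}, closure = {C, D, F} → lossy.
Decomposition 2: common = {E, G}, closure = {C, E, F, G} → lossy.
Decomposition 3: common = {C, G}, closure = {C, F, G} → lossless.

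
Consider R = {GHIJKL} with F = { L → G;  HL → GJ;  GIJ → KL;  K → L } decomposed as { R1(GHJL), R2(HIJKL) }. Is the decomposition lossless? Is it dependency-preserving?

Lossless test: (HJL)⁺ = {GHJL}, which contains all of one fragment — lossless.
Dependency preservation: the restricted closure of {GIJ} across the fragments never reaches {KL}, so GIJ → KL cannot be enforced without a join — not preserved.

lossless but not dependency-preserving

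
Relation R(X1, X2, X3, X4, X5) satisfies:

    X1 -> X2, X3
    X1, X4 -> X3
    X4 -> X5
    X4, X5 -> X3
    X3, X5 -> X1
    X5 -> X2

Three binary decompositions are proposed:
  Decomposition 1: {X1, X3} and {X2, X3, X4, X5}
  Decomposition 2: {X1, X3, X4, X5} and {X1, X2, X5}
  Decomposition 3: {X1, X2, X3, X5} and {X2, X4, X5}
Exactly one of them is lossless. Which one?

Decomposition 1: common = {X3}, closure = {X3} → lossy.
Decomposition 2: common = {X1, X5}, closure = {X1, X2, X3, X5} → lossless.
Decomposition 3: common = {X2, X5}, closure = {X2, X5} → lossy.

Decomposition 2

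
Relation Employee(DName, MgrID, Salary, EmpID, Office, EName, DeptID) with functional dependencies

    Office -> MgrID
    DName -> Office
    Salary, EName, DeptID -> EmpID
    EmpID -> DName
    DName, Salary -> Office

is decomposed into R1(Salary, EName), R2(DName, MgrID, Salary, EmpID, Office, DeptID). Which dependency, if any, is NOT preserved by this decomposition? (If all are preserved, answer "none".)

Check Salary, EName, DeptID → EmpID: no single fragment contains all of {Salary, EmpID, EName, DeptID}, and the restricted closure of {Salary, EName, DeptID} across the fragments never reaches {EmpID}.
Office → MgrID is preserved.
DName → Office is preserved.
EmpID → DName is preserved.
DName, Salary → Office is preserved.

Salary, EName, DeptID -> EmpID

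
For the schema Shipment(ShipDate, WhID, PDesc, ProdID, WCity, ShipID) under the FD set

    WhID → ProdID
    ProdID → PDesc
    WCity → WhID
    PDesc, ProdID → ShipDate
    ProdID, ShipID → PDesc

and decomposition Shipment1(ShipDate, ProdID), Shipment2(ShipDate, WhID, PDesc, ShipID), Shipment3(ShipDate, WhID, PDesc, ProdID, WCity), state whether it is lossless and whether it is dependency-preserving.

lossy but dependency-preserving

Lossless test (chase): Rows 2 and 3 agree on WhID; apply WhID→ProdID and equate their ProdID entries. Rows 1 and 2 agree on ProdID; apply ProdID→PDesc and equate their PDesc entries. No row becomes fully distinguished — the join is lossy.
Dependency preservation: ProdID, ShipID → PDesc is not contained in any single fragment, but the restricted closure of its left-hand side across the fragments still reaches the right-hand side; the remaining FDs each lie inside some fragment. All dependencies are preserved.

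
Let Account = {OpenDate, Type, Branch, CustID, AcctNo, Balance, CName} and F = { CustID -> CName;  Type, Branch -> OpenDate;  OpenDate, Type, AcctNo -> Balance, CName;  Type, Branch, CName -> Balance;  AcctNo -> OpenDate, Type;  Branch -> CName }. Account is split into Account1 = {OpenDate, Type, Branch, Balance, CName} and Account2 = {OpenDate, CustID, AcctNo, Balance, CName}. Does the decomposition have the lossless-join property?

Common attributes: Account1 ∩ Account2 = {OpenDate, Balance, CName}.
No dependency enlarges {OpenDate, Balance, CName}, so (OpenDate, Balance, CName)⁺ = {OpenDate, Balance, CName}.
The closure contains neither all of Account1 = {OpenDate, Type, Branch, Balance, CName} nor all of Account2 = {OpenDate, CustID, AcctNo, Balance, CName}, so the common attributes are not a superkey of either fragment. The join is lossy.

No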